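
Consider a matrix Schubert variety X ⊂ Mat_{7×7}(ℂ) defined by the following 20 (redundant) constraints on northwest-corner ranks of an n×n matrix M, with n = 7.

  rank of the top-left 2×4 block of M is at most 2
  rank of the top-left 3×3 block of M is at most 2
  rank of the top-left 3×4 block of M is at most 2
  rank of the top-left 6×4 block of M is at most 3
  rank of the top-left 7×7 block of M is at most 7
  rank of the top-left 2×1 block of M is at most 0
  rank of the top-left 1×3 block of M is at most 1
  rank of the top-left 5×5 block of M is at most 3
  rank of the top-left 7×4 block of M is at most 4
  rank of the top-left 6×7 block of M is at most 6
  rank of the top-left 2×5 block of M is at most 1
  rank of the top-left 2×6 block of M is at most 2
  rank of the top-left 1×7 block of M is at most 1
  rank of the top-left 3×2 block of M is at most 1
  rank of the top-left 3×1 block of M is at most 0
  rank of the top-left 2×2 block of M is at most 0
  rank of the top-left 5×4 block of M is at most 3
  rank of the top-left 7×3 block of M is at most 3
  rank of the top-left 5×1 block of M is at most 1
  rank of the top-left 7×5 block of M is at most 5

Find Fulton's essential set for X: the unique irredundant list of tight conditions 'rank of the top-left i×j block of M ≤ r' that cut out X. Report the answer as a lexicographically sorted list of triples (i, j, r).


Propagating the 20 rank bounds to every northwest block:

  row 1: 0 0 1 1 1 1 1
  row 2: 0 0 1 1 1 2 2
  row 3: 0 1 2 2 2 3 3
  row 4: 1 2 3 3 3 4 4
  row 5: 1 2 3 3 3 4 5
  row 6: 1 2 3 3 4 5 6
  row 7: 1 2 3 4 5 6 7

so w = (3, 6, 2, 1, 7, 5, 4).

5 SE-corners of the 10-cell Rothe diagram give Ess(w):

[(2, 2, 0), (2, 5, 1), (3, 1, 0), (5, 5, 3), (6, 4, 3)]


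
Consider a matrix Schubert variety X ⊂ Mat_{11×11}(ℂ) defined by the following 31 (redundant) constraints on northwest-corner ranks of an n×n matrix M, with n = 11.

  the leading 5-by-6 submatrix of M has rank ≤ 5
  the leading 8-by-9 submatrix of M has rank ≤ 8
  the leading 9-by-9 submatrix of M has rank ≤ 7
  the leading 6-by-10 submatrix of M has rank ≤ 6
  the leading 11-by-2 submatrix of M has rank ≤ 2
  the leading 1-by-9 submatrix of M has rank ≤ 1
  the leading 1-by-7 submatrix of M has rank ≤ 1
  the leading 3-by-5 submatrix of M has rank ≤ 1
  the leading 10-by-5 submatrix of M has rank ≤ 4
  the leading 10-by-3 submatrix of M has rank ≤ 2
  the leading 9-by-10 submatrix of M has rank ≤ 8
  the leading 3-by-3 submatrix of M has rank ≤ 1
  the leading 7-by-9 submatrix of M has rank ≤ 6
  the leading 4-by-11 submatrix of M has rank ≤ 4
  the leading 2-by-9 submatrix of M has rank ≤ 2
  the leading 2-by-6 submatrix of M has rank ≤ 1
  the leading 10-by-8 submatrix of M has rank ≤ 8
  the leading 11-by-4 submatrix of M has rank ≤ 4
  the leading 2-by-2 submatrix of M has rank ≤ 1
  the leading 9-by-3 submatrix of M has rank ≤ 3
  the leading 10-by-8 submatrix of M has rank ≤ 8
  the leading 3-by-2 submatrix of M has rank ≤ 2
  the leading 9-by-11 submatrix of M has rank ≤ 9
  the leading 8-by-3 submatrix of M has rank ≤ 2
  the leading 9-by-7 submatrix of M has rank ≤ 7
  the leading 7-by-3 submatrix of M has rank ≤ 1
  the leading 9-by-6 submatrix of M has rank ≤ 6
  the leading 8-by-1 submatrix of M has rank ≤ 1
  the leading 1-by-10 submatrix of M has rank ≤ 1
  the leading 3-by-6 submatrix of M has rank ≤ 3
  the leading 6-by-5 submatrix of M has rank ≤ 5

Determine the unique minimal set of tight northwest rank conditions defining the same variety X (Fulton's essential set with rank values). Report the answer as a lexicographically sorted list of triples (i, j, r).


Computing R[i][j] = min implied NW-rank bound (n=11, 31 conditions):

  row 1: 1, 1, 1, 1, 1, 1, 1, 1, 1, 1, 1
  row 2: 1, 1, 1, 1, 1, 1, 2, 2, 2, 2, 2
  row 3: 1, 1, 1, 1, 1, 2, 3, 3, 3, 3, 3
  row 4: 1, 1, 1, 2, 2, 3, 4, 4, 4, 4, 4
  row 5: 1, 1, 1, 2, 3, 4, 5, 5, 5, 5, 5
  row 6: 1, 1, 1, 2, 3, 4, 5, 6, 6, 6, 6
  row 7: 1, 1, 1, 2, 3, 4, 5, 6, 6, 7, 7
  row 8: 1, 2, 2, 3, 4, 5, 6, 7, 7, 8, 8
  row 9: 1, 2, 2, 3, 4, 5, 6, 7, 7, 8, 9
  row 10: 1, 2, 2, 3, 4, 5, 6, 7, 8, 9, 10
  row 11: 1, 2, 3, 4, 5, 6, 7, 8, 9, 10, 11

reading off 1-entries of Δ²R: w = (1, 7, 6, 4, 5, 8, 10, 2, 11, 9, 3).

D(w) has 21 cells with 6 SE-corners; essential set:

[(2, 6, 1), (3, 5, 1), (7, 3, 1), (7, 9, 6), (9, 9, 7), (10, 3, 2)]


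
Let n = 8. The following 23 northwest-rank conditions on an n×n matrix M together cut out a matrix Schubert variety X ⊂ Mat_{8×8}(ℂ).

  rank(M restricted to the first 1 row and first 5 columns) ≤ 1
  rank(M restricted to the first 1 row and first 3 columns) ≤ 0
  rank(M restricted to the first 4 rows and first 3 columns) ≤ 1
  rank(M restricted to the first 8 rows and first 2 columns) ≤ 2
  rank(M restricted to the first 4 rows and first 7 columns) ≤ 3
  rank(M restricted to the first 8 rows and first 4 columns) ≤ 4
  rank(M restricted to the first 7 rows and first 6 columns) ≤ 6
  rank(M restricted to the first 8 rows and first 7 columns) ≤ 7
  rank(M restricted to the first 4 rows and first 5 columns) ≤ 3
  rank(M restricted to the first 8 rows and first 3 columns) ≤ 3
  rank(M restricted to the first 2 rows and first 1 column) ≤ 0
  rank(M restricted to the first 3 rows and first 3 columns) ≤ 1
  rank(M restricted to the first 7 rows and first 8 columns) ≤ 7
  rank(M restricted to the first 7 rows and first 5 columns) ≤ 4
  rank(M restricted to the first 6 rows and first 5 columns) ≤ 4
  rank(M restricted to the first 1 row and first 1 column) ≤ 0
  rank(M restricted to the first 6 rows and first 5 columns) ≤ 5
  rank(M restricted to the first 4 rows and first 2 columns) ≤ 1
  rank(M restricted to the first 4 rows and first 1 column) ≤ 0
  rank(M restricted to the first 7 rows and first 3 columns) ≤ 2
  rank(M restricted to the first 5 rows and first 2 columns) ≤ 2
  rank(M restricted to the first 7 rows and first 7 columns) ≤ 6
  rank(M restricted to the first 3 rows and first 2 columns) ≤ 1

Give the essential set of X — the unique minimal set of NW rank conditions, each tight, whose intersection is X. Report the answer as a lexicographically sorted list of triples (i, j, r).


Reconstructing r_w from the 23 given conditions:

  i=1: 0 | 0 | 0 | 1 | 1 | 1 | 1 | 1
  i=2: 0 | 1 | 1 | 2 | 2 | 2 | 2 | 2
  i=3: 0 | 1 | 1 | 2 | 3 | 3 | 3 | 3
  i=4: 0 | 1 | 1 | 2 | 3 | 3 | 3 | 4
  i=5: 1 | 2 | 2 | 3 | 4 | 4 | 4 | 5
  i=6: 1 | 2 | 2 | 3 | 4 | 5 | 5 | 6
  i=7: 1 | 2 | 2 | 3 | 4 | 5 | 6 | 7
  i=8: 1 | 2 | 3 | 4 | 5 | 6 | 7 | 8

the unique w with this rank table is (4, 2, 5, 8, 1, 6, 7, 3).

D(w) has 12 cells with 5 SE-corners; essential set:

[(1, 3, 0), (4, 1, 0), (4, 3, 1), (4, 7, 3), (7, 3, 2)]


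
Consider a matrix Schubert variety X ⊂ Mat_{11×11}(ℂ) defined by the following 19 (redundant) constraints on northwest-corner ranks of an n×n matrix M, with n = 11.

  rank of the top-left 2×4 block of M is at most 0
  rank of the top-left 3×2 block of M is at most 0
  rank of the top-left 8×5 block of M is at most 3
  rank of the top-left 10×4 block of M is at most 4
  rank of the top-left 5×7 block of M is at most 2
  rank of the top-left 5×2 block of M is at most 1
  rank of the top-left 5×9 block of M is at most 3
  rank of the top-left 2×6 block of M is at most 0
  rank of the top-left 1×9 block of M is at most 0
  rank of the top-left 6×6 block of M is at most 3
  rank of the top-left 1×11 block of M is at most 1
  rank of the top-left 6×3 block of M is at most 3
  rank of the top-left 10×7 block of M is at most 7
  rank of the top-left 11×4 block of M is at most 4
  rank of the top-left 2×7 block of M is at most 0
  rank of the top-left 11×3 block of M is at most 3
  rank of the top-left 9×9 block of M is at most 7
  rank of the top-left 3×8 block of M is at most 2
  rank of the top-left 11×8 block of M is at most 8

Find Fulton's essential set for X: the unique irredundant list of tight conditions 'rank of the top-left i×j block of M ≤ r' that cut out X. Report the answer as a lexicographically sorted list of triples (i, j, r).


Computing R[i][j] = min implied NW-rank bound (n=11, 19 conditions):

  row 1: 0 | 0 | 0 | 0 | 0 | 0 | 0 | 0 | 0 | 1 | 1
  row 2: 0 | 0 | 0 | 0 | 0 | 0 | 0 | 1 | 1 | 2 | 2
  row 3: 0 | 0 | 1 | 1 | 1 | 1 | 1 | 2 | 2 | 3 | 3
  row 4: 1 | 1 | 2 | 2 | 2 | 2 | 2 | 3 | 3 | 4 | 4
  row 5: 1 | 1 | 2 | 2 | 2 | 2 | 2 | 3 | 3 | 4 | 5
  row 6: 1 | 2 | 3 | 3 | 3 | 3 | 3 | 4 | 4 | 5 | 6
  row 7: 1 | 2 | 3 | 3 | 3 | 4 | 4 | 5 | 5 | 6 | 7
  row 8: 1 | 2 | 3 | 3 | 3 | 4 | 5 | 6 | 6 | 7 | 8
  row 9: 1 | 2 | 3 | 4 | 4 | 5 | 6 | 7 | 7 | 8 | 9
  row 10: 1 | 2 | 3 | 4 | 5 | 6 | 7 | 8 | 8 | 9 | 10
  row 11: 1 | 2 | 3 | 4 | 5 | 6 | 7 | 8 | 9 | 10 | 11

second differences of R give the permutation w = (10, 8, 3, 1, 11, 2, 6, 7, 4, 5, 9).

Rothe diagram D(w) (28 cells), 7 SE-corners (essential conditions):

[(1, 9, 0), (2, 7, 0), (3, 2, 0), (5, 2, 1), (5, 7, 2), (5, 9, 3), (8, 5, 3)]


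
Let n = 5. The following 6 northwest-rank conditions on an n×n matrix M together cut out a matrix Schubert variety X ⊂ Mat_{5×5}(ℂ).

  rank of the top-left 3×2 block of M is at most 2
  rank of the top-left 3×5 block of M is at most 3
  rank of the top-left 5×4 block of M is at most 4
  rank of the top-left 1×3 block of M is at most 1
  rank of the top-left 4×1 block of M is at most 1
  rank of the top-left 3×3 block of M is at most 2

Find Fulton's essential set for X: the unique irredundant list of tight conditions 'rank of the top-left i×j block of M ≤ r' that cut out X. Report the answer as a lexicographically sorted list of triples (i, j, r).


The tightest implied rank at each (i,j), from the 6 conditions:

  i=1: 1 1 1 1 1
  i=2: 1 2 2 2 2
  i=3: 1 2 2 3 3
  i=4: 1 2 3 4 4
  i=5: 1 2 3 4 5

so w = (1, 2, 4, 3, 5).

ℓ(w)=1; the 1 essential cell (i,j,r):

[(3, 3, 2)]


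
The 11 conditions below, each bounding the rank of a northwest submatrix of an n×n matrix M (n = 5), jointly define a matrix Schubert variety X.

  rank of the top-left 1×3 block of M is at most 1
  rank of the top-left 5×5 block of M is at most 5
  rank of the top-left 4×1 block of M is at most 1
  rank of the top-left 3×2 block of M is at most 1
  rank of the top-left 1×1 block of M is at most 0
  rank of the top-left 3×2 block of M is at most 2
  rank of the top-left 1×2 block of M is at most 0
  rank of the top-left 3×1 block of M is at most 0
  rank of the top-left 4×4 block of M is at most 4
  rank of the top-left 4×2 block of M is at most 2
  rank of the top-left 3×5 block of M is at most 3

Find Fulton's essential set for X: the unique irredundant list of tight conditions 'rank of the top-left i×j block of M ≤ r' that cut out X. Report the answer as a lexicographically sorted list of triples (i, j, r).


Recovering R(i,j) via the rank-extension bound from the 11 conditions:

  0  0  1  1  1
  0  1  2  2  2
  0  1  2  3  3
  1  2  3  4  4
  1  2  3  4  5

so w = (3, 2, 4, 1, 5).

2 SE-corners of the 4-cell Rothe diagram give Ess(w):

[(1, 2, 0), (3, 1, 0)]


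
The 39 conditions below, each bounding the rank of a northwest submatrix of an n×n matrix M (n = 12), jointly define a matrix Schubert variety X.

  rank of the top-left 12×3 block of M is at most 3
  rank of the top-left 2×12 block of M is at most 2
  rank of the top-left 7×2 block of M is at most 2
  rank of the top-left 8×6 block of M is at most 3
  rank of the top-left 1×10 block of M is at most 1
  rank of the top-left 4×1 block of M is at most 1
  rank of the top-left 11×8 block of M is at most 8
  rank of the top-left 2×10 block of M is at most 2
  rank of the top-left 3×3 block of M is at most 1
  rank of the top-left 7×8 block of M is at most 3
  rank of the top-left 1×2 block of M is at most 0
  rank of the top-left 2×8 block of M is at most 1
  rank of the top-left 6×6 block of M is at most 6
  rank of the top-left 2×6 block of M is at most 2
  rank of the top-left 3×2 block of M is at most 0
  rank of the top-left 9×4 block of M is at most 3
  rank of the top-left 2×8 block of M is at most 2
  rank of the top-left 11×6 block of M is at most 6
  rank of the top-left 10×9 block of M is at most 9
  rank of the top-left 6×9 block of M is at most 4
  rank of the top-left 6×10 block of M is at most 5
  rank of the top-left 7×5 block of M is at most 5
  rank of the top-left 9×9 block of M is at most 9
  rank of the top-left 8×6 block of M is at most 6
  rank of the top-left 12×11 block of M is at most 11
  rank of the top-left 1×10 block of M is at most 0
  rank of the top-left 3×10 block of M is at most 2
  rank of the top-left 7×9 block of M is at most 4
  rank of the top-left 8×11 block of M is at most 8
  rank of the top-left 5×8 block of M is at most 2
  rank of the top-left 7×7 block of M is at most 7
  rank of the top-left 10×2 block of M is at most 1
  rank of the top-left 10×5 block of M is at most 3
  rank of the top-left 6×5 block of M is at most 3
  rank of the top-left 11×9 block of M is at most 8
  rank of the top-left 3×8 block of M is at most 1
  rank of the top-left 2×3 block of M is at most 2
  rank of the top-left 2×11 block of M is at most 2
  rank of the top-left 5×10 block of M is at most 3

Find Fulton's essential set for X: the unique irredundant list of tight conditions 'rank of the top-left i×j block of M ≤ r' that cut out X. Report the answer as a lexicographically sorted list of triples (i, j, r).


Recovering R(i,j) via the rank-extension bound from the 39 conditions:

  row 1: 0 0 0 0 0 0 0 0 0 0 1 1
  row 2: 0 0 1 1 1 1 1 1 1 1 2 2
  row 3: 0 0 1 1 1 1 1 1 2 2 3 3
  row 4: 1 1 2 2 2 2 2 2 3 3 4 4
  row 5: 1 1 2 2 2 2 2 2 3 3 4 5
  row 6: 1 1 2 3 3 3 3 3 4 4 5 6
  row 7: 1 1 2 3 3 3 3 3 4 5 6 7
  row 8: 1 1 2 3 3 3 4 4 5 6 7 8
  row 9: 1 1 2 3 3 4 5 5 6 7 8 9
  row 10: 1 1 2 3 3 4 5 6 7 8 9 10
  row 11: 1 2 3 4 4 5 6 7 8 9 10 11
  row 12: 1 2 3 4 5 6 7 8 9 10 11 12

hence w(1..12) = (11, 3, 9, 1, 12, 4, 10, 7, 6, 8, 2, 5).

ℓ(w)=39; the 9 essential cells (i,j,r):

[(1, 10, 0), (3, 2, 0), (3, 8, 1), (5, 8, 2), (5, 10, 3), (7, 8, 3), (8, 6, 3), (10, 2, 1), (10, 5, 3)]


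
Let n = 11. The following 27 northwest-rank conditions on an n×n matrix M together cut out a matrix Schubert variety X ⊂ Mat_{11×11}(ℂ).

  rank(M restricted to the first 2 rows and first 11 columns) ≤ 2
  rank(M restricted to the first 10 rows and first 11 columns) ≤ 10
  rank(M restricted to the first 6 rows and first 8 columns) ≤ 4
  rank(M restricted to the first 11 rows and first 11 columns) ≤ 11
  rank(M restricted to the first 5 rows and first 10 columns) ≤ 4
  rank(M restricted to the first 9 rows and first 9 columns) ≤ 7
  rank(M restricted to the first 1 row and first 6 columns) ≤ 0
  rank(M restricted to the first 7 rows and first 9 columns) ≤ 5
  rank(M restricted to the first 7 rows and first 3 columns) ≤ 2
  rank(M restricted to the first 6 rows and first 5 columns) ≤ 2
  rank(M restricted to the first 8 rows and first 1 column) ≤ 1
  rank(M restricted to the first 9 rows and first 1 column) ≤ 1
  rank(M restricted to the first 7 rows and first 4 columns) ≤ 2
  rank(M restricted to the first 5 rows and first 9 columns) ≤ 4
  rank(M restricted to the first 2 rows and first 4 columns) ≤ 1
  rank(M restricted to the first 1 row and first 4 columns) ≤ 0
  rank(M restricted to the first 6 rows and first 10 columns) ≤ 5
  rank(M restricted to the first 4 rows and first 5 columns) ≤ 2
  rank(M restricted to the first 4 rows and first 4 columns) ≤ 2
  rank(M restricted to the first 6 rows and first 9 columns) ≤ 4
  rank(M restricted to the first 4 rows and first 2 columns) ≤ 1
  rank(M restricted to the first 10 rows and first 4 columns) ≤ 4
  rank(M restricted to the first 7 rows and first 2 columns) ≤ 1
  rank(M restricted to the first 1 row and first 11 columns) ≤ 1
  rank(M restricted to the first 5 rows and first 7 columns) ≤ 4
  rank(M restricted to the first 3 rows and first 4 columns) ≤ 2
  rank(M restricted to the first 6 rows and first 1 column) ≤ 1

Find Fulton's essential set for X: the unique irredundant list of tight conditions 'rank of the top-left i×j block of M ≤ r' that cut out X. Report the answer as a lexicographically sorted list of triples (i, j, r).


Computing R[i][j] = min implied NW-rank bound (n=11, 27 conditions):

  i=1: 0  0  0  0  0  0  1  1  1  1  1
  i=2: 1  1  1  1  1  1  2  2  2  2  2
  i=3: 1  1  2  2  2  2  3  3  3  3  3
  i=4: 1  1  2  2  2  3  4  4  4  4  4
  i=5: 1  1  2  2  2  3  4  4  4  4  5
  i=6: 1  1  2  2  2  3  4  4  4  5  6
  i=7: 1  1  2  2  3  4  5  5  5  6  7
  i=8: 1  2  3  3  4  5  6  6  6  7  8
  i=9: 1  2  3  4  5  6  7  7  7  8  9
  i=10: 1  2  3  4  5  6  7  8  8  9  10
  i=11: 1  2  3  4  5  6  7  8  9  10  11

giving w = (7, 1, 3, 6, 11, 10, 5, 2, 4, 8, 9) via Δ²R.

ℓ(w)=23; the 6 essential cells (i,j,r):

[(1, 6, 0), (5, 10, 4), (6, 5, 2), (6, 9, 4), (7, 2, 1), (7, 4, 2)]


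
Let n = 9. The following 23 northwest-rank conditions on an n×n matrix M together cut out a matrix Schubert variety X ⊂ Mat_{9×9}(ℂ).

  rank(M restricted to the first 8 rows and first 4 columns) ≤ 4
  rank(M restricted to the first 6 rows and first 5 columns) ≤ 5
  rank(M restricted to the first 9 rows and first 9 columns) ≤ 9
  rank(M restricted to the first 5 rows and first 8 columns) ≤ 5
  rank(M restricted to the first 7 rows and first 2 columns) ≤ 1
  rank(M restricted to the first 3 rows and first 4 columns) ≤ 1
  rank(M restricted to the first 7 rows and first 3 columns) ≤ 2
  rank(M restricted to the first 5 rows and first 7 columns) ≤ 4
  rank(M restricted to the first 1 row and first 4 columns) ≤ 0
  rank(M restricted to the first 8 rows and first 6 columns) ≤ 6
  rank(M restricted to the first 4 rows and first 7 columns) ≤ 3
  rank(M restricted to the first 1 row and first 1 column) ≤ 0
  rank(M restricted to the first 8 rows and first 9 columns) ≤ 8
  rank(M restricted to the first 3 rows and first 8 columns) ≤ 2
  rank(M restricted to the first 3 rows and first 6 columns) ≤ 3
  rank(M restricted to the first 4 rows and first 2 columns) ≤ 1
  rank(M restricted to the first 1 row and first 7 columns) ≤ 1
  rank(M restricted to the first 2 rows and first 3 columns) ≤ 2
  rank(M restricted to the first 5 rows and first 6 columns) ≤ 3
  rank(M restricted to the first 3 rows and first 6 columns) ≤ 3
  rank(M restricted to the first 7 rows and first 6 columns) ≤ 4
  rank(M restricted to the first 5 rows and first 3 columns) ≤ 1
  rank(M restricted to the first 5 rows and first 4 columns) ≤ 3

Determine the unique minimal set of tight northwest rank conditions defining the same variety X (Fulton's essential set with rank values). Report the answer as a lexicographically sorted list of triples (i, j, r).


Reconstructing r_w from the 23 given conditions:

  i=1: 0, 0, 0, 0, 1, 1, 1, 1, 1
  i=2: 1, 1, 1, 1, 2, 2, 2, 2, 2
  i=3: 1, 1, 1, 1, 2, 2, 2, 2, 3
  i=4: 1, 1, 1, 2, 3, 3, 3, 3, 4
  i=5: 1, 1, 1, 2, 3, 3, 4, 4, 5
  i=6: 1, 1, 2, 3, 4, 4, 5, 5, 6
  i=7: 1, 1, 2, 3, 4, 4, 5, 6, 7
  i=8: 1, 2, 3, 4, 5, 5, 6, 7, 8
  i=9: 1, 2, 3, 4, 5, 6, 7, 8, 9

second differences of R give the permutation w = (5, 1, 9, 4, 7, 3, 8, 2, 6).

|D(w)|=18, |Ess(w)|=7:

[(1, 4, 0), (3, 4, 1), (3, 8, 2), (5, 3, 1), (5, 6, 3), (7, 2, 1), (7, 6, 4)]


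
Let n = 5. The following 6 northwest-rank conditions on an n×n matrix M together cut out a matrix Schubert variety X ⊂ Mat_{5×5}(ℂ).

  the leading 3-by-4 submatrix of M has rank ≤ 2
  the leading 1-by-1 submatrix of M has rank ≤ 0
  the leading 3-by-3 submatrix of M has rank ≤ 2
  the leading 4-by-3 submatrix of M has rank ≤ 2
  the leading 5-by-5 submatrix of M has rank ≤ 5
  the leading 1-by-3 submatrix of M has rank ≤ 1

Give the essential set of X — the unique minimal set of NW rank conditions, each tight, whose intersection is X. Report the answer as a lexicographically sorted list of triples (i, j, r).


Computing R[i][j] = min implied NW-rank bound (n=5, 6 conditions):

  0  1  1  1  1
  1  2  2  2  2
  1  2  2  2  3
  1  2  2  3  4
  1  2  3  4  5

so w = (2, 1, 5, 4, 3).

Rothe diagram D(w) (4 cells), 3 SE-corners (essential conditions):

[(1, 1, 0), (3, 4, 2), (4, 3, 2)]


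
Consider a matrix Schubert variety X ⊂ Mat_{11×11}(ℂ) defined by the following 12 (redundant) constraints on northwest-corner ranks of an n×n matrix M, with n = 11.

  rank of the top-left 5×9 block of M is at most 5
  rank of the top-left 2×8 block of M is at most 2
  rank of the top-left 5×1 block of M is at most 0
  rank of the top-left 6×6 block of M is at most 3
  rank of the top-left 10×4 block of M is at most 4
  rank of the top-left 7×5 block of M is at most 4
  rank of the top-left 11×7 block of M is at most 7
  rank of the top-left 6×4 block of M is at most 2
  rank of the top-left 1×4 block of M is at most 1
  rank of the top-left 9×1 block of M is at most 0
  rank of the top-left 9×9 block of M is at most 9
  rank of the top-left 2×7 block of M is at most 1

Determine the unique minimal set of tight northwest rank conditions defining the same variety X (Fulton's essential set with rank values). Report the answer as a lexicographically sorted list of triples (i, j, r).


Recovering R(i,j) via the rank-extension bound from the 12 conditions:

  row 1: 0 1 1 1 1 1 1 1 1 1 1
  row 2: 0 1 1 1 1 1 1 2 2 2 2
  row 3: 0 1 2 2 2 2 2 3 3 3 3
  row 4: 0 1 2 2 3 3 3 4 4 4 4
  row 5: 0 1 2 2 3 3 4 5 5 5 5
  row 6: 0 1 2 2 3 3 4 5 6 6 6
  row 7: 0 1 2 3 4 4 5 6 7 7 7
  row 8: 0 1 2 3 4 5 6 7 8 8 8
  row 9: 0 1 2 3 4 5 6 7 8 9 9
  row 10: 1 2 3 4 5 6 7 8 9 10 10
  row 11: 1 2 3 4 5 6 7 8 9 10 11

second differences of R give the permutation w = (2, 8, 3, 5, 7, 9, 4, 6, 10, 1, 11).

D(w) has 19 cells with 4 SE-corners; essential set:

[(2, 7, 1), (6, 4, 2), (6, 6, 3), (9, 1, 0)]


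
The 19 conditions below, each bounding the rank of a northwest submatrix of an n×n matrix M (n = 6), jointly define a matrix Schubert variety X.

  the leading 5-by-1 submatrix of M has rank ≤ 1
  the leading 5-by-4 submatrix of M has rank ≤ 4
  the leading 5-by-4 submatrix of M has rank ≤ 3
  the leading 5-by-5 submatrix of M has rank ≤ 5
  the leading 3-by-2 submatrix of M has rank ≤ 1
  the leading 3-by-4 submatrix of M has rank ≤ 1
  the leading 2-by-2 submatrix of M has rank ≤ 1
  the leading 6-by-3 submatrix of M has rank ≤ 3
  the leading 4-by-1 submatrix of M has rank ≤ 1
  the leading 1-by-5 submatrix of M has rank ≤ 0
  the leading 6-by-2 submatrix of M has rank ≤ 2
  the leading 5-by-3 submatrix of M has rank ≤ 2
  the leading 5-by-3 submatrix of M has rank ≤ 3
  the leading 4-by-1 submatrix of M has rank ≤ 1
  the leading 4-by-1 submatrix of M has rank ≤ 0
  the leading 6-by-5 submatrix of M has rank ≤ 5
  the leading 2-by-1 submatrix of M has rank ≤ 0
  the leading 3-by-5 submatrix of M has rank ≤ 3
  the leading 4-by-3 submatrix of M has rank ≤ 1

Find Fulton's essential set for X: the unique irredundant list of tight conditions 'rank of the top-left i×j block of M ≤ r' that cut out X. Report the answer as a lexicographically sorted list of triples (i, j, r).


Rank table r_w(6×6) implied by the 19 constraints:

  R[1]: 0 | 0 | 0 | 0 | 0 | 1
  R[2]: 0 | 1 | 1 | 1 | 1 | 2
  R[3]: 0 | 1 | 1 | 1 | 2 | 3
  R[4]: 0 | 1 | 1 | 2 | 3 | 4
  R[5]: 1 | 2 | 2 | 3 | 4 | 5
  R[6]: 1 | 2 | 3 | 4 | 5 | 6

the unique w with this rank table is (6, 2, 5, 4, 1, 3).

Rothe diagram D(w) (11 cells), 4 SE-corners (essential conditions):

[(1, 5, 0), (3, 4, 1), (4, 1, 0), (4, 3, 1)]


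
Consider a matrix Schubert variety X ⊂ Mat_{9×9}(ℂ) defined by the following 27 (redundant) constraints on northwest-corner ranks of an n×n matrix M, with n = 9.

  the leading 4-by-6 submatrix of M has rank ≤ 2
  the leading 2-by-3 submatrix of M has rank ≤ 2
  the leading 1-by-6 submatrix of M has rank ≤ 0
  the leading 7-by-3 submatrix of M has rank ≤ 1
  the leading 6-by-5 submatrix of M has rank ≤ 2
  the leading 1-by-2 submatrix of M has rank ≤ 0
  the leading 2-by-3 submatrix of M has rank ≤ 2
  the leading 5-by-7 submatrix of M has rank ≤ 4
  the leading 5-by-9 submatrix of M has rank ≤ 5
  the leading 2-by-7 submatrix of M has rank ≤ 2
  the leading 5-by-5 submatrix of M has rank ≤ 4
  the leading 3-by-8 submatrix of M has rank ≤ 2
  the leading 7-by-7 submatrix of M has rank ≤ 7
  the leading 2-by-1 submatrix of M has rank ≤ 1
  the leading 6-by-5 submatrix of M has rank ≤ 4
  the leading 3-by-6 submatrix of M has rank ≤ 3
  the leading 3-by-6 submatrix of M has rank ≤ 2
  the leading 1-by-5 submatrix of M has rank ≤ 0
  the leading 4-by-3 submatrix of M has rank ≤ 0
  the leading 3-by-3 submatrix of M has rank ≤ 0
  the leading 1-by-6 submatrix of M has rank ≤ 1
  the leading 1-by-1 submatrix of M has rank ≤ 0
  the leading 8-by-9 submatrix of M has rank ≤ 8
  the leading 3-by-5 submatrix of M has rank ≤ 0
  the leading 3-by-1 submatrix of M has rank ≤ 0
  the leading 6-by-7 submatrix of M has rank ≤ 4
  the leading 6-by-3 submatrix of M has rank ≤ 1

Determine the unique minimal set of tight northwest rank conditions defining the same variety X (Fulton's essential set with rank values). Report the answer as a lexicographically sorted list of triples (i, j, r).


Rank table r_w(9×9) implied by the 27 constraints:

  row 1: 0 | 0 | 0 | 0 | 0 | 0 | 1 | 1 | 1
  row 2: 0 | 0 | 0 | 0 | 0 | 1 | 2 | 2 | 2
  row 3: 0 | 0 | 0 | 0 | 0 | 1 | 2 | 2 | 3
  row 4: 0 | 0 | 0 | 1 | 1 | 2 | 3 | 3 | 4
  row 5: 1 | 1 | 1 | 2 | 2 | 3 | 4 | 4 | 5
  row 6: 1 | 1 | 1 | 2 | 2 | 3 | 4 | 5 | 6
  row 7: 1 | 1 | 1 | 2 | 3 | 4 | 5 | 6 | 7
  row 8: 1 | 2 | 2 | 3 | 4 | 5 | 6 | 7 | 8
  row 9: 1 | 2 | 3 | 4 | 5 | 6 | 7 | 8 | 9

giving w = (7, 6, 9, 4, 1, 8, 5, 2, 3) via Δ²R.

D(w) has 25 cells with 6 SE-corners; essential set:

[(1, 6, 0), (3, 5, 0), (3, 8, 2), (4, 3, 0), (6, 5, 2), (7, 3, 1)]


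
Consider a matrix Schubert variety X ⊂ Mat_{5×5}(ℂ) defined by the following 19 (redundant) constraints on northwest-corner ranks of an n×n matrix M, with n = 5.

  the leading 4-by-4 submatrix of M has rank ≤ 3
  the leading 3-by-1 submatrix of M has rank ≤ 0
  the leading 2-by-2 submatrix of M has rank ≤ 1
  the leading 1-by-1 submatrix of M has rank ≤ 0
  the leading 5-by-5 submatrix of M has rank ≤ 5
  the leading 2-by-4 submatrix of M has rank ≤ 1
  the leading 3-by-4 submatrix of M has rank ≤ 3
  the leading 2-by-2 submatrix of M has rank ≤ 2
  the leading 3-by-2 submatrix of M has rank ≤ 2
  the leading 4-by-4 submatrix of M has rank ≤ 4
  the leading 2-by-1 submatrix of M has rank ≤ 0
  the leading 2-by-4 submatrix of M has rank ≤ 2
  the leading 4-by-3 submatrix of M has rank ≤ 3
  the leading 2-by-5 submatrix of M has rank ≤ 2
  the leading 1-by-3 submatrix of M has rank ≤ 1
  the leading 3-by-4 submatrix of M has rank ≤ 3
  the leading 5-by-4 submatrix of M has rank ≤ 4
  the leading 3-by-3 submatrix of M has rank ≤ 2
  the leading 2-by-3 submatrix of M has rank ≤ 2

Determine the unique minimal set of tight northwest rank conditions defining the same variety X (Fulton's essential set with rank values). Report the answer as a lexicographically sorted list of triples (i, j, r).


Rank table r_w(5×5) implied by the 19 constraints:

  0  1  1  1  1
  0  1  1  1  2
  0  1  2  2  3
  1  2  3  3  4
  1  2  3  4  5

the unique w with this rank table is (2, 5, 3, 1, 4).

D(w) has 5 cells with 2 SE-corners; essential set:

[(2, 4, 1), (3, 1, 0)]


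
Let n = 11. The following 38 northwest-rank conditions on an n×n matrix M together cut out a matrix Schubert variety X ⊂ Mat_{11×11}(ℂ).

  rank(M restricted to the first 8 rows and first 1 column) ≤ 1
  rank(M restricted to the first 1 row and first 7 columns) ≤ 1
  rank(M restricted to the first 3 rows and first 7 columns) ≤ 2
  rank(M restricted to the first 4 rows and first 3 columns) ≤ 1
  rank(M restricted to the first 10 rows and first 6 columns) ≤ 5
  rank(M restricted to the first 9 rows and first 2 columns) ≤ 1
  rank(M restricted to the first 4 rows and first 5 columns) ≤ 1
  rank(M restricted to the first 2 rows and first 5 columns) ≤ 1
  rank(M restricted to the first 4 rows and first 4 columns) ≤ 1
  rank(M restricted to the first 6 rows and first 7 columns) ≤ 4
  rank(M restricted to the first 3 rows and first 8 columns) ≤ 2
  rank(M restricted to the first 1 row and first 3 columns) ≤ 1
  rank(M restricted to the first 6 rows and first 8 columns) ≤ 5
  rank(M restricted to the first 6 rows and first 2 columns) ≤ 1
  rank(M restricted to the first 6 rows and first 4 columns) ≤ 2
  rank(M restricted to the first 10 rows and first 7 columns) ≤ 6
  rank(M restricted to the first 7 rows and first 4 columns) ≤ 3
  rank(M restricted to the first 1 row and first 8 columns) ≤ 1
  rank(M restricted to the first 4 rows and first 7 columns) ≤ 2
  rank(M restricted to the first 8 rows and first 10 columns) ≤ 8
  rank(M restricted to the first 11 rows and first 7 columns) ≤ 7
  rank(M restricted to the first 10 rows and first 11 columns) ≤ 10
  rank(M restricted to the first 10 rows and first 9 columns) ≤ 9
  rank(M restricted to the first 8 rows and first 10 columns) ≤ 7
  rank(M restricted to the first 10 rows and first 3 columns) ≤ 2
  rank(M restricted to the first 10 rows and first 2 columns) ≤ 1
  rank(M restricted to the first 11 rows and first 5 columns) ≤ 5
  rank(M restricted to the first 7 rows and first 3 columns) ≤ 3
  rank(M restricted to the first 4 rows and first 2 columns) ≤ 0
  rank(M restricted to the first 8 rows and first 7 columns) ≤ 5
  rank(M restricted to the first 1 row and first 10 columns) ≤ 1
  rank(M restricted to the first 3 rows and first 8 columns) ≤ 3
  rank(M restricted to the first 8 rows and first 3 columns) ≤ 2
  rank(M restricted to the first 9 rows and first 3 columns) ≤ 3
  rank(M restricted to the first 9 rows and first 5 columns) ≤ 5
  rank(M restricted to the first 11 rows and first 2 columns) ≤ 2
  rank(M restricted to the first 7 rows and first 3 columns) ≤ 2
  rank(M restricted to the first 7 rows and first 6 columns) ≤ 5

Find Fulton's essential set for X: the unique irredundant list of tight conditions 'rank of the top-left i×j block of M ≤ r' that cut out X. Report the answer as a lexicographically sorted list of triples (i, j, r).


Recovering R(i,j) via the rank-extension bound from the 38 conditions:

  i=1: 0 0 1 1 1 1 1 1 1 1 1
  i=2: 0 0 1 1 1 2 2 2 2 2 2
  i=3: 0 0 1 1 1 2 2 2 3 3 3
  i=4: 0 0 1 1 1 2 2 3 4 4 4
  i=5: 1 1 2 2 2 3 3 4 5 5 5
  i=6: 1 1 2 2 3 4 4 5 6 6 6
  i=7: 1 1 2 3 4 5 5 6 7 7 7
  i=8: 1 1 2 3 4 5 5 6 7 7 8
  i=9: 1 1 2 3 4 5 6 7 8 8 9
  i=10: 1 1 2 3 4 5 6 7 8 9 10
  i=11: 1 2 3 4 5 6 7 8 9 10 11

the unique w with this rank table is (3, 6, 9, 8, 1, 5, 4, 11, 7, 10, 2).

|D(w)|=25, |Ess(w)|=8:

[(3, 8, 2), (4, 2, 0), (4, 5, 1), (4, 7, 2), (6, 4, 2), (8, 7, 5), (8, 10, 7), (10, 2, 1)]


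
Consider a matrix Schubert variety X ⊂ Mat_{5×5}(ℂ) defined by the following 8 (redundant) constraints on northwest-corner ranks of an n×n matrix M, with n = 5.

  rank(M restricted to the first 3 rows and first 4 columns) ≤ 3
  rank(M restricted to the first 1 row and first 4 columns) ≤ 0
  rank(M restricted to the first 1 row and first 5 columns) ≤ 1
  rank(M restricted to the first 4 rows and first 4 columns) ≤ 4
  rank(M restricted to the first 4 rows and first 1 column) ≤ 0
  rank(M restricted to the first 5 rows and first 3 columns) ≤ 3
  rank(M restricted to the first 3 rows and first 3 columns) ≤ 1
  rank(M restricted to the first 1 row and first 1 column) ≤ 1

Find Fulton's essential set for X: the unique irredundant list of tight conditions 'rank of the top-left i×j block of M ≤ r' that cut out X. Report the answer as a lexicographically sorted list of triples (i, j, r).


Propagating the 8 rank bounds to every northwest block:

  row 1: 0, 0, 0, 0, 1
  row 2: 0, 1, 1, 1, 2
  row 3: 0, 1, 1, 2, 3
  row 4: 0, 1, 2, 3, 4
  row 5: 1, 2, 3, 4, 5

the unique w with this rank table is (5, 2, 4, 3, 1).

Rothe diagram D(w) (8 cells), 3 SE-corners (essential conditions):

[(1, 4, 0), (3, 3, 1), (4, 1, 0)]


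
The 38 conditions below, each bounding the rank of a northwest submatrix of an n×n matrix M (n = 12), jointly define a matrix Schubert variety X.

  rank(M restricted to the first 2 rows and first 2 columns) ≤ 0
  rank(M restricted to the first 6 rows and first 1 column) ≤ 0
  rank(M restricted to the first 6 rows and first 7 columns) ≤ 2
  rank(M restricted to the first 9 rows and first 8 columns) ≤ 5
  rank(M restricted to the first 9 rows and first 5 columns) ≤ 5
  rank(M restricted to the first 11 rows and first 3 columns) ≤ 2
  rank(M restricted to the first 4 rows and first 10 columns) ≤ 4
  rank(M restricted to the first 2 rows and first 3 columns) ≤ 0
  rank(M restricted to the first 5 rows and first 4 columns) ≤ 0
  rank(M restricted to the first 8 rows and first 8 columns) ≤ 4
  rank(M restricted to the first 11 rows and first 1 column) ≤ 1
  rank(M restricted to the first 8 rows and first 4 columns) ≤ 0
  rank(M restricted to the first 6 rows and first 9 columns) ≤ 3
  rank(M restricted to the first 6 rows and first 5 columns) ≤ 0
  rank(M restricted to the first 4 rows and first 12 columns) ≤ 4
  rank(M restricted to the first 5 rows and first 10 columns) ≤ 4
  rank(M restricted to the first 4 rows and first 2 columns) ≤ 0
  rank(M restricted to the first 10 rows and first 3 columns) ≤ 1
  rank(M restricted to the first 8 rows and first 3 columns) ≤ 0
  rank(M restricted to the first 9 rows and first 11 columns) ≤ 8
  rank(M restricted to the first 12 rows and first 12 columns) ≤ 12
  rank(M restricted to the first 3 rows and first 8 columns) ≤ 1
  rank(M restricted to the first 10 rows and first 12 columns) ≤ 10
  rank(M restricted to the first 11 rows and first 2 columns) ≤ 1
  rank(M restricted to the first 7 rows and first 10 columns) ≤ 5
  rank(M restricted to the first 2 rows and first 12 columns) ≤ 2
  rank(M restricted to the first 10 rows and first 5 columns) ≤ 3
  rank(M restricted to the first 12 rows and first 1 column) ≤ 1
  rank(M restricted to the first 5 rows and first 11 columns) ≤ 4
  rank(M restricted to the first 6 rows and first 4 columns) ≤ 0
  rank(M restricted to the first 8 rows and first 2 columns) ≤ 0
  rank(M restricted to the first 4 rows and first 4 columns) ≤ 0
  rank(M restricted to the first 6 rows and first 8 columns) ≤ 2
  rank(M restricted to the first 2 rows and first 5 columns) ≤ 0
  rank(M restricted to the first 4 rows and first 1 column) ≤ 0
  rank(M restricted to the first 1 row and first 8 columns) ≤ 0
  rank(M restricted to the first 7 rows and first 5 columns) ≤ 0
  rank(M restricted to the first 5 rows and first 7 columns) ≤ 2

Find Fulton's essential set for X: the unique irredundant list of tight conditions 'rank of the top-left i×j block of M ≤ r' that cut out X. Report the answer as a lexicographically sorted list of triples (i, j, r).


Computing R[i][j] = min implied NW-rank bound (n=12, 38 conditions):

  i=1: 0 0 0 0 0 0 0 0 1 1 1 1
  i=2: 0 0 0 0 0 1 1 1 2 2 2 2
  i=3: 0 0 0 0 0 1 1 1 2 3 3 3
  i=4: 0 0 0 0 0 1 2 2 3 4 4 4
  i=5: 0 0 0 0 0 1 2 2 3 4 4 5
  i=6: 0 0 0 0 0 1 2 2 3 4 5 6
  i=7: 0 0 0 0 0 1 2 3 4 5 6 7
  i=8: 0 0 0 0 1 2 3 4 5 6 7 8
  i=9: 1 1 1 1 2 3 4 5 6 7 8 9
  i=10: 1 1 1 2 3 4 5 6 7 8 9 10
  i=11: 1 1 2 3 4 5 6 7 8 9 10 11
  i=12: 1 2 3 4 5 6 7 8 9 10 11 12

so w = (9, 6, 10, 7, 12, 11, 8, 5, 1, 4, 3, 2).

Fulton essential set (8 of the 50 Rothe cells):

[(1, 8, 0), (3, 8, 1), (5, 11, 4), (6, 8, 2), (7, 5, 0), (8, 4, 0), (10, 3, 1), (11, 2, 1)]


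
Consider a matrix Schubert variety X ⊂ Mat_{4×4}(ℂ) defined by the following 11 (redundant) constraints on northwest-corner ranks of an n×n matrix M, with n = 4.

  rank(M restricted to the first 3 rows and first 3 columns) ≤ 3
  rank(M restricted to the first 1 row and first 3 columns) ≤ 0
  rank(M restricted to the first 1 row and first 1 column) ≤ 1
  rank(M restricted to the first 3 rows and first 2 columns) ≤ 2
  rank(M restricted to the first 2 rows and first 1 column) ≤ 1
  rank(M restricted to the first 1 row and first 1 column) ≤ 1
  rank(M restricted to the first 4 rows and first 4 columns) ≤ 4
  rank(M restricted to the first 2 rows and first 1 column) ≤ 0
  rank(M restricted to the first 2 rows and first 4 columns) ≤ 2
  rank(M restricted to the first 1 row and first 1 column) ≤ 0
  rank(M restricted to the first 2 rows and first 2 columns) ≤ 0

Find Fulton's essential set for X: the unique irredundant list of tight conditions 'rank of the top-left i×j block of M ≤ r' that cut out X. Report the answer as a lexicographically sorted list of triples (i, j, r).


Rank table r_w(4×4) implied by the 11 constraints:

  i=1: 0 | 0 | 0 | 1
  i=2: 0 | 0 | 1 | 2
  i=3: 1 | 1 | 2 | 3
  i=4: 1 | 2 | 3 | 4

so w = (4, 3, 1, 2).

Fulton essential set (2 of the 5 Rothe cells):

[(1, 3, 0), (2, 2, 0)]


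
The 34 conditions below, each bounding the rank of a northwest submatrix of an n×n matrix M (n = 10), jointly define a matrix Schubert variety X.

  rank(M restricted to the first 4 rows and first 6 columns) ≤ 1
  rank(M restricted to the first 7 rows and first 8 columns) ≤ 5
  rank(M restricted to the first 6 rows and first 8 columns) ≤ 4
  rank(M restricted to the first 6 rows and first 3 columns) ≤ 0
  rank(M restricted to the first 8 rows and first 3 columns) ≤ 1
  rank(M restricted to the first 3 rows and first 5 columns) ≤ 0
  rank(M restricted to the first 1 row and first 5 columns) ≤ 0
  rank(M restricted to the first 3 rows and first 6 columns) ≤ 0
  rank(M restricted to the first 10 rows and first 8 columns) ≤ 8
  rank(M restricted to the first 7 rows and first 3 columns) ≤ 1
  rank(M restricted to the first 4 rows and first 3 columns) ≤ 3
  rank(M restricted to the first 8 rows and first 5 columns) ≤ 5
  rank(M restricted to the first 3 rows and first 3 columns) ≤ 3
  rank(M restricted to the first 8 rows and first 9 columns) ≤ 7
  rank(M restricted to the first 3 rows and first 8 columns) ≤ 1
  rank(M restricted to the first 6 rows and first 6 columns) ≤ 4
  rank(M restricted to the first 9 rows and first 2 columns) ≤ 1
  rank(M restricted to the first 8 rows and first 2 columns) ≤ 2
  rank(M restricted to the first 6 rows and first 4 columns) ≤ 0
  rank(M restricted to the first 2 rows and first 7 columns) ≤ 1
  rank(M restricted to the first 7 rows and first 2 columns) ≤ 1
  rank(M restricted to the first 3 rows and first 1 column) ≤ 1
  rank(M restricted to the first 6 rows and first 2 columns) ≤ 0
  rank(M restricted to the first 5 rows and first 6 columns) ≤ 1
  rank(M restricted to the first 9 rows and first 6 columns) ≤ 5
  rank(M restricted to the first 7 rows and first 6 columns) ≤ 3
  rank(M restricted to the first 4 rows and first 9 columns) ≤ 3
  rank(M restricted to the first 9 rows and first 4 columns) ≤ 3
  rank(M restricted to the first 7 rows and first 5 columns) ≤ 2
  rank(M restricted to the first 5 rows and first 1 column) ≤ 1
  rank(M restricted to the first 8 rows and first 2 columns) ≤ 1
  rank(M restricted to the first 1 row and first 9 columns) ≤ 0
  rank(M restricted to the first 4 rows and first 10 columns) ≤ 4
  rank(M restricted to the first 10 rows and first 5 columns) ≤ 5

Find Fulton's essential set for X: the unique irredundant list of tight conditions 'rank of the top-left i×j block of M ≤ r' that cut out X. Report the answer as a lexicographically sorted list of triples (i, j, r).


Rank table r_w(10×10) implied by the 34 constraints:

  0  0  0  0  0  0  0  0  0  1
  0  0  0  0  0  0  1  1  1  2
  0  0  0  0  0  0  1  1  2  3
  0  0  0  0  1  1  2  2  3  4
  0  0  0  0  1  1  2  3  4  5
  0  0  0  0  1  2  3  4  5  6
  1  1  1  1  2  3  4  5  6  7
  1  1  1  2  3  4  5  6  7  8
  1  1  2  3  4  5  6  7  8  9
  1  2  3  4  5  6  7  8  9  10

the unique w with this rank table is (10, 7, 9, 5, 8, 6, 1, 4, 3, 2).

ℓ(w)=38; the 7 essential cells (i,j,r):

[(1, 9, 0), (3, 6, 0), (3, 8, 1), (5, 6, 1), (6, 4, 0), (8, 3, 1), (9, 2, 1)]
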